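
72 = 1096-1024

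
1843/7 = 263 + 2/7 ≈ 263.29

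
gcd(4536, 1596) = 84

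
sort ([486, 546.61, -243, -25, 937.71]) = [-243, -25, 486, 546.61, 937.71]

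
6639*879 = 5835681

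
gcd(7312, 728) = 8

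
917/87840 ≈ 0.0104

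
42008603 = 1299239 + 40709364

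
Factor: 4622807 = 7^2 * 94343^1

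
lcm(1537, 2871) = 152163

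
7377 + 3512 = 10889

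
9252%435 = 117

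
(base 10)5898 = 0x170a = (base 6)43150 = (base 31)648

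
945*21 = 19845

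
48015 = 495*97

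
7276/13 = 559+9/13 ≈ 559.69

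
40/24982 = 20/12491 ≈ 0.00160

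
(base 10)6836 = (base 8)15264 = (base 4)1222310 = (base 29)83l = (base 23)cl5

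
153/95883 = 51/31961 ≈ 0.00160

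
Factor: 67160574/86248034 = 3^2*13^1*17^1*16883^1*43124017^(-1) = 33580287/43124017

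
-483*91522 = -44205126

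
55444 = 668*83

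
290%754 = 290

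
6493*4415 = 28666595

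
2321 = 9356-7035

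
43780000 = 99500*440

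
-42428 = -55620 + 13192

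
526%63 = 22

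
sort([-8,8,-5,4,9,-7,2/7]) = [-8,-7,-5,2/7,4,8,9]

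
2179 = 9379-7200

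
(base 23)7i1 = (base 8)10026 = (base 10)4118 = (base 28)572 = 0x1016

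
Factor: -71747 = -1 * 13^1 * 5519^1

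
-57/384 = -19/128 ≈ -0.148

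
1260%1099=161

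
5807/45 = 129 + 2/45 ≈ 129.04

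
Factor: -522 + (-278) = -1 * 2^5 * 5^2 = -800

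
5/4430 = 1/886 ≈ 0.00113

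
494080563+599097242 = 1093177805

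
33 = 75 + -42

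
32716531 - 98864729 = -66148198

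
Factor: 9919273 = 7^1*13^1*19^1*5737^1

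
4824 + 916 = 5740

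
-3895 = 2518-6413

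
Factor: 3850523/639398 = 2^(-1) * 331^1 * 11633^1 * 319699^(-1)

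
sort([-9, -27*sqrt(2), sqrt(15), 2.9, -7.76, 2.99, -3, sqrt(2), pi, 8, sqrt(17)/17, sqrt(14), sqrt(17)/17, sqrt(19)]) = [-27*sqrt(2), -9, -7.76, -3, sqrt(17)/17, sqrt(17)/17, sqrt(2), 2.9, 2.99, pi, sqrt(14), sqrt(15), sqrt(19), 8]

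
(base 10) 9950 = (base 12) 5912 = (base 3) 111122112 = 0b10011011011110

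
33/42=11/14 ≈ 0.786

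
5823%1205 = 1003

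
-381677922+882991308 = 501313386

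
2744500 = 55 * 49900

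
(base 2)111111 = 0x3f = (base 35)1s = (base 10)63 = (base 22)2j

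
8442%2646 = 504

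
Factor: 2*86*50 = 2^3*5^2*43^1 = 8600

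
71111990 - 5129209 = 65982781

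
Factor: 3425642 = 2^1 * 11^1 * 47^1 * 3313^1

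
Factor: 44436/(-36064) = -1*2^(-3)*3^1*7^(-1)*23^1 = -69/56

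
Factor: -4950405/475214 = -1*2^(-1)*3^2*5^1*23^1*4783^1*237607^(-1)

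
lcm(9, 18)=18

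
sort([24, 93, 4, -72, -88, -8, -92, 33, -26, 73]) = [-92, -88, -72, -26, -8, 4, 24, 33, 73, 93]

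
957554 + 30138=987692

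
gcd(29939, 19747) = 637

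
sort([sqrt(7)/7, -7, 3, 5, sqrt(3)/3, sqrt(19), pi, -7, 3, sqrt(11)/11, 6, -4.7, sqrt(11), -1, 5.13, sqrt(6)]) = [-7, -7, -4.7, -1, sqrt(11)/11, sqrt(7)/7, sqrt(3)/3, sqrt(6), 3, 3, pi, sqrt(11), sqrt(19), 5, 5.13, 6]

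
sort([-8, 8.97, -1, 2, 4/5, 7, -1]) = [-8, -1, -1, 4/5, 2, 7, 8.97]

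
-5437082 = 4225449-9662531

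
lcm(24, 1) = 24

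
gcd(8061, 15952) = 1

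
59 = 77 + -18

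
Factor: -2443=-1 * 7^1 * 349^1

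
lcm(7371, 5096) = 412776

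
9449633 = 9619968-170335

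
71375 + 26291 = 97666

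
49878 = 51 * 978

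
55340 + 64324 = 119664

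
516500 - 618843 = -102343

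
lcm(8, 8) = 8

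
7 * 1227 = 8589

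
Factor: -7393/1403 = -1 * 23^(-1) * 61^(-1) * 7393^1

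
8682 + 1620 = 10302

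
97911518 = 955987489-858075971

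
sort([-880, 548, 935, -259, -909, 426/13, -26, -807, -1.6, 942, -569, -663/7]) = [-909, -880, -807, -569, -259, -663/7, -26, -1.6, 426/13, 548, 935, 942]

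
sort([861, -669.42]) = [-669.42, 861]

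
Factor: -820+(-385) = -1 * 5^1 * 241^1 = -1205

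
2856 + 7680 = 10536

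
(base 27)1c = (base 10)39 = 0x27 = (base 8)47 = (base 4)213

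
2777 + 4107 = 6884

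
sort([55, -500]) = [-500, 55]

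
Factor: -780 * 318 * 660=-1 * 2^5 * 3^3 * 5^2 * 11^1 * 13^1 * 53^1=-163706400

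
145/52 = 2+41/52≈2.79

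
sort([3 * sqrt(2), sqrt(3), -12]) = [-12, sqrt(3), 3 * sqrt(2)]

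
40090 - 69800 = -29710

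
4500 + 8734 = 13234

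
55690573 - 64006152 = -8315579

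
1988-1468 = 520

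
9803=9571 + 232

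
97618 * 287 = 28016366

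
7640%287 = 178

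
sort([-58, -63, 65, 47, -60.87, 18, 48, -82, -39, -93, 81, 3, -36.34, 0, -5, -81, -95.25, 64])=[-95.25, -93, -82, -81, -63, -60.87, -58, -39, -36.34, -5, 0, 3, 18, 47, 48, 64, 65, 81]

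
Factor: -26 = -1*2^1*13^1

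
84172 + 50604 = 134776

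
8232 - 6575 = 1657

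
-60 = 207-267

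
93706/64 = 46853/32 ≈ 1464.16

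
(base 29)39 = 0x60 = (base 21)4c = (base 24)40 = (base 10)96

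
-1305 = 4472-5777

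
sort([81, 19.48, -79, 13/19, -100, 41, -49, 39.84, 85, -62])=[-100, -79, -62, -49, 13/19, 19.48, 39.84, 41, 81, 85]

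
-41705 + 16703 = -25002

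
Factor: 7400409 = 3^1*2466803^1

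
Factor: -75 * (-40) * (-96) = -1 * 2^8 * 3^2 * 5^3 = -288000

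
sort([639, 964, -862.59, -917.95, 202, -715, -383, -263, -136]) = [-917.95, -862.59, -715, -383, -263, -136, 202, 639, 964]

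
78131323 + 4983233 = 83114556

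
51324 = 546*94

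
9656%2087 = 1308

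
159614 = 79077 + 80537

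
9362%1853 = 97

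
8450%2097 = 62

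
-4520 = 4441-8961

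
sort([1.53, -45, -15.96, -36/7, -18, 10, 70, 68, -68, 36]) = [-68, -45, -18, -15.96, -36/7, 1.53, 10, 36, 68, 70]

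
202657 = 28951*7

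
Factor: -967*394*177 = -1*2^1*3^1*59^1*197^1*967^1 = -67436646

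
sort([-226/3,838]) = [-226/3,838]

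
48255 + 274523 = 322778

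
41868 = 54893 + -13025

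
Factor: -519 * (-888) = 2^3 * 3^2 * 37^1 * 173^1 = 460872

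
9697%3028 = 613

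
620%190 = 50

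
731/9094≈0.0804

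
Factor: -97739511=-1*3^1*17^2*79^1*1427^1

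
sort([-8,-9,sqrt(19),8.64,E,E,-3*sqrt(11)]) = [-3*sqrt(11),-9,-8,E,E,sqrt(19),8.64]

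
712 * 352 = 250624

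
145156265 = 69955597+75200668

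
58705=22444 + 36261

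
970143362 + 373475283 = 1343618645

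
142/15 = 9 + 7/15 ≈ 9.47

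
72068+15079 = 87147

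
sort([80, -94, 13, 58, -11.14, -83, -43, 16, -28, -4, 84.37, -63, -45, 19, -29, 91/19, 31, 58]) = [-94, -83, -63, -45, -43, -29, -28, -11.14, -4, 91/19, 13, 16, 19, 31, 58, 58, 80, 84.37]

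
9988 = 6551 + 3437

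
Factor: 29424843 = 3^3 * 7^2 * 23^1 * 967^1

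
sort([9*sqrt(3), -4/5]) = [-4/5, 9*sqrt(3)]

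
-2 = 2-4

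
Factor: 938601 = 3^3*34763^1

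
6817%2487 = 1843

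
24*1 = 24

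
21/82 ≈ 0.256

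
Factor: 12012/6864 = 2^(-2)*7^1 = 7/4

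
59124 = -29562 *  (-2)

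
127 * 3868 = 491236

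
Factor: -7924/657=-1 * 2^2 * 3^(-2) * 7^1 * 73^(-1) * 283^1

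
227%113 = 1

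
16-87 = -71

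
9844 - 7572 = 2272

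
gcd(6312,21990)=6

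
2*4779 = 9558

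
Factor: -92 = -1*2^2*23^1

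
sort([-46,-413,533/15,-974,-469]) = [-974,-469,-413,-46,533/15]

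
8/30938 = 4/15469 ≈ 0.000259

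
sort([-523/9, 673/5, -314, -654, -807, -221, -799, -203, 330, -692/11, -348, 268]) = [-807, -799, -654, -348, -314, -221, -203, -692/11, -523/9, 673/5, 268, 330]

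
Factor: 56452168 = 2^3*7056521^1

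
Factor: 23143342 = 2^1*101^1*114571^1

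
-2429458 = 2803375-5232833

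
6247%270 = 37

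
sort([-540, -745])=[-745, -540]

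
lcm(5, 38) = 190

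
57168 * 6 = 343008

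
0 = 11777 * 0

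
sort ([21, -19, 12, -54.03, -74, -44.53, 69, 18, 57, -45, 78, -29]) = [-74, -54.03, -45, -44.53, -29, -19, 12, 18, 21, 57, 69, 78]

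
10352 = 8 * 1294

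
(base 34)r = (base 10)27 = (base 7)36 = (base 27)10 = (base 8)33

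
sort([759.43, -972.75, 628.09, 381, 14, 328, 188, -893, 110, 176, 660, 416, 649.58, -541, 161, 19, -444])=[-972.75, -893, -541, -444, 14, 19, 110, 161, 176, 188, 328, 381, 416, 628.09, 649.58, 660, 759.43]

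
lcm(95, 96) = 9120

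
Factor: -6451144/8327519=-1 * 2^3 * 7^3 * 53^(-1) * 71^(-1) * 2213^(-1) * 2351^1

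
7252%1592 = 884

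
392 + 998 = 1390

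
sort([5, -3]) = [-3, 5]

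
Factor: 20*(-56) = -1*2^5*5^1*7^1 = -1120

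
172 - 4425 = -4253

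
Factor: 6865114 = 2^1*3432557^1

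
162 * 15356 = 2487672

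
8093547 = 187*43281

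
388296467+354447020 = 742743487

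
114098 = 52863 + 61235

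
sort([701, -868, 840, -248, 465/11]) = [-868, -248, 465/11, 701, 840]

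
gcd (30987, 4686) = 33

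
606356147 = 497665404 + 108690743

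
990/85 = 198/17≈11.65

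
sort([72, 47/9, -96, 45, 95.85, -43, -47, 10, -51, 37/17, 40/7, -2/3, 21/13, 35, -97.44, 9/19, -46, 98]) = [-97.44, -96, -51, -47, -46, -43, -2/3, 9/19, 21/13, 37/17, 47/9, 40/7, 10, 35, 45, 72, 95.85, 98]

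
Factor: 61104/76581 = 2^4*3^(-1)*19^1*127^(-1) = 304/381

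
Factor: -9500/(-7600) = 2^(-2)*5^1 = 5/4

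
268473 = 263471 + 5002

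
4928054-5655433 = -727379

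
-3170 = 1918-5088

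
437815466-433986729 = 3828737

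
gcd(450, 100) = 50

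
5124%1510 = 594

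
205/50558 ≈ 0.00405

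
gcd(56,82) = 2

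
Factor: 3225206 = 2^1*17^1*29^1*3271^1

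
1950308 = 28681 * 68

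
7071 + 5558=12629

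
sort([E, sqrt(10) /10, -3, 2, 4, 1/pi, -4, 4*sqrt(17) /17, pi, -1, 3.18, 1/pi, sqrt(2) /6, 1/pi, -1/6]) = [-4, -3, -1, -1/6, sqrt(2) /6, sqrt(10) /10, 1/pi, 1/pi, 1/pi, 4*sqrt(17) /17, 2, E, pi, 3.18, 4]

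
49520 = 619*80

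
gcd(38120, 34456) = 8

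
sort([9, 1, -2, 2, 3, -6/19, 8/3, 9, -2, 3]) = [-2, -2, -6/19, 1, 2, 8/3, 3, 3, 9, 9]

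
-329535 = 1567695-1897230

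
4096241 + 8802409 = 12898650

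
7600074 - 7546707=53367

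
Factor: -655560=-1 * 2^3 * 3^3 * 5^1 * 607^1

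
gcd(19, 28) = 1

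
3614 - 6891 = -3277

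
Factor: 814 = 2^1 * 11^1 * 37^1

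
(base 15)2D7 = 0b1010001100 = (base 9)804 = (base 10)652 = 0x28C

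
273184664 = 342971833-69787169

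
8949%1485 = 39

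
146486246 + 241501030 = 387987276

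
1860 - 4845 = -2985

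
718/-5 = -143-3/5 = -143.60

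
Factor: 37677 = 3^1*19^1*661^1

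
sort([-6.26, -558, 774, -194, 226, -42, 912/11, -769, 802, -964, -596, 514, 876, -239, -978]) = [-978, -964, -769, -596, -558, -239, -194, -42, -6.26, 912/11, 226, 514, 774, 802, 876]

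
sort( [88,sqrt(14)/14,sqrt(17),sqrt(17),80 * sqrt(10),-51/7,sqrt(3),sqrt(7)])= [-51/7,sqrt(14)/14,sqrt(3),sqrt(7),sqrt(17),sqrt(17),88,80 * sqrt(10)]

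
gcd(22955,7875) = 5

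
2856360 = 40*71409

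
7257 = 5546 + 1711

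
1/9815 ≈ 0.000102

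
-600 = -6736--6136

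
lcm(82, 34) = 1394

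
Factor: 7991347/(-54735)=-1 * 3^(-1) * 5^(-1) * 7^1 * 13^1 * 41^(-1) * 89^(-1) * 137^1 * 641^1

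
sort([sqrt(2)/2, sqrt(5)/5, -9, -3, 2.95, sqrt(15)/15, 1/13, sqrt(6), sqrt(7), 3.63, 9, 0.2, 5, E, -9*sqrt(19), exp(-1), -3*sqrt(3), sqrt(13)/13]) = [-9*sqrt(19), -9, -3*sqrt(3), -3, 1/13, 0.2, sqrt(15)/15, sqrt(13)/13, exp(-1), sqrt(5)/5, sqrt(2)/2, sqrt(6), sqrt(7), E, 2.95, 3.63, 5, 9]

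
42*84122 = 3533124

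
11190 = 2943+8247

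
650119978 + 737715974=1387835952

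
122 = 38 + 84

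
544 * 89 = 48416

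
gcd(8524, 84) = 4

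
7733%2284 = 881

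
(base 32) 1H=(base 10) 49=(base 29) 1K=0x31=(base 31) 1I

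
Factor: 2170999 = 79^1*27481^1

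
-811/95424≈-0.00850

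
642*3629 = 2329818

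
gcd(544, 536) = 8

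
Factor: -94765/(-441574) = 2^(-1)*5^1*7^(-1)*11^1*1723^1*31541^(-1)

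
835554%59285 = 5564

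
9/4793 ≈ 0.00188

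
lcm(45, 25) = 225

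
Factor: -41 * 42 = -1 * 2^1 * 3^1 * 7^1 * 41^1 = -1722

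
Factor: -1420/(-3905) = 2^2 * 11^(-1) = 4/11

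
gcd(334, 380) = 2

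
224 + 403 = 627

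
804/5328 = 67/444 ≈ 0.151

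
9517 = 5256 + 4261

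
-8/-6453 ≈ 0.00124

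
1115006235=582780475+532225760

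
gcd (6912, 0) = 6912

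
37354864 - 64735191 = -27380327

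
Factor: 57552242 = 2^1 * 11^1 * 17^1 * 37^1 * 4159^1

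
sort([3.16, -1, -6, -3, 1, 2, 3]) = [-6, -3, -1, 1, 2, 3, 3.16]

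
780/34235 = 156/6847 ≈ 0.0228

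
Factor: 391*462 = 2^1*3^1*7^1*11^1*17^1*23^1 = 180642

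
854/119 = 122/17≈7.18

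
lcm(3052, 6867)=27468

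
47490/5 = 9498 = 9498.00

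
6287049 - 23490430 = -17203381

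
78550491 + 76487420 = 155037911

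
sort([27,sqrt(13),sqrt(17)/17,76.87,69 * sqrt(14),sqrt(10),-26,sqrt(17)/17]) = [-26,sqrt(17)/17,sqrt(17)/17,sqrt(10),sqrt(13),27,76.87,69 * sqrt(14)]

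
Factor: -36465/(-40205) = 3^1*13^1*43^(-1) = 39/43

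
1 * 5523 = 5523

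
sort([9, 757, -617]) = [-617, 9, 757]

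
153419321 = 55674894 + 97744427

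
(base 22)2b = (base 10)55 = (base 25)25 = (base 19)2h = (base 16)37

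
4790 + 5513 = 10303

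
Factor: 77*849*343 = 3^1*7^4*11^1*283^1 = 22422939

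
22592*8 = 180736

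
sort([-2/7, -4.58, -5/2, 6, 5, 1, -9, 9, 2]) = [-9, -4.58, -5/2, -2/7, 1, 2, 5, 6, 9]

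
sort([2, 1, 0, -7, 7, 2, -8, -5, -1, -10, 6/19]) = [-10, -8, -7, -5, -1, 0, 6/19, 1, 2, 2, 7]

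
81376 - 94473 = -13097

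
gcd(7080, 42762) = 6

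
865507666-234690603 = 630817063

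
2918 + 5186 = 8104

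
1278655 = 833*1535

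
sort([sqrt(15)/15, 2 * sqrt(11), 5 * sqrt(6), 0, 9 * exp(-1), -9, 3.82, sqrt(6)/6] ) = [-9, 0, sqrt(15)/15, sqrt(6)/6, 9 * exp(-1), 3.82, 2 * sqrt(11), 5 * sqrt(6)] 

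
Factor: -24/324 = -1*2^1*3^(-3) = -2/27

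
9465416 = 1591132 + 7874284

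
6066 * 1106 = 6708996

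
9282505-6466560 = 2815945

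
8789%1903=1177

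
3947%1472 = 1003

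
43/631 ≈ 0.0681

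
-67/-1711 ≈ 0.0392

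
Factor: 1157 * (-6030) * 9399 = -1 * 2^1 * 3^3 * 5^1 * 13^2 * 67^1 * 89^1 * 241^1 = -65574097290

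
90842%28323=5873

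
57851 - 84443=-26592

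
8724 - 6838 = 1886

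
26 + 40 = 66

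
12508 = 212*59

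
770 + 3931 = 4701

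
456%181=94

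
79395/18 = 26465/6 ≈ 4410.83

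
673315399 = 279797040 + 393518359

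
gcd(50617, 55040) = 1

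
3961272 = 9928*399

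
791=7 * 113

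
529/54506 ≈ 0.00971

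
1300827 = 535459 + 765368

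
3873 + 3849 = 7722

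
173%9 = 2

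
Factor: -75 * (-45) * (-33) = -1 * 3^4 * 5^3 * 11^1 = -111375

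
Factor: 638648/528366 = 2^2 * 3^(-1) * 97^1 * 107^(-1) = 388/321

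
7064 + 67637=74701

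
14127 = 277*51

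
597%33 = 3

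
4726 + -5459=-733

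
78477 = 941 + 77536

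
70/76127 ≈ 0.000920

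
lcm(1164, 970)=5820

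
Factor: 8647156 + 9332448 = 2^2 * 4494901^1 = 17979604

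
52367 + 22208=74575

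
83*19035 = 1579905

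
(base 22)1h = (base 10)39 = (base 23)1g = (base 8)47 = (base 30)19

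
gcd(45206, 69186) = 2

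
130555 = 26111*5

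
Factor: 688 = 2^4 * 43^1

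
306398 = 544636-238238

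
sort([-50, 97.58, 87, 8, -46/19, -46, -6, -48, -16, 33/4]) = [-50, -48, -46, -16, -6, -46/19, 8, 33/4, 87, 97.58]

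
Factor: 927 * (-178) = -1 * 2^1 * 3^2 * 89^1 * 103^1 = -165006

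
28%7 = 0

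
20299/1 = 20299 = 20299.00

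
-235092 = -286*822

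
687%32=15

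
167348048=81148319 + 86199729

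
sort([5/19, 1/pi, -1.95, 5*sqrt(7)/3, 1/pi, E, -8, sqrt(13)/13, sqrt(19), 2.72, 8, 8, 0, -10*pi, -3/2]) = [-10*pi, -8, -1.95, -3/2, 0, 5/19, sqrt(13)/13, 1/pi, 1/pi, E, 2.72, sqrt(19), 5*sqrt(7)/3, 8, 8]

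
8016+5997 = 14013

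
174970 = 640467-465497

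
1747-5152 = -3405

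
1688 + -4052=-2364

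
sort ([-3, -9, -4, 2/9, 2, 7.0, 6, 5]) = [-9, -4, -3, 2/9, 2, 5, 6, 7.0]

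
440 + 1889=2329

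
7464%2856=1752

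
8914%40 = 34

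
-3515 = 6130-9645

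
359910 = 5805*62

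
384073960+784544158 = 1168618118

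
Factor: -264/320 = -1 * 2^(-3) * 3^1 * 5^(-1) * 11^1 = -33/40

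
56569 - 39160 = 17409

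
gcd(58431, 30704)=1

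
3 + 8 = 11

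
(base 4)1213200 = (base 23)cc0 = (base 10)6624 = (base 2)1100111100000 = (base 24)bc0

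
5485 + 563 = 6048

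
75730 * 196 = 14843080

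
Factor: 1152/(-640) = -1*3^2*5^(-1) = -9/5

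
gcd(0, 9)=9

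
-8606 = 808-9414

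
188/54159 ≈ 0.00347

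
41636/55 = 757 + 1/55 ≈ 757.02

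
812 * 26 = 21112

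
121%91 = 30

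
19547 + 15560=35107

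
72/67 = 1+5/67≈1.07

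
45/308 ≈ 0.146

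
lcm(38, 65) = 2470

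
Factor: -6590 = -1*2^1*5^1*659^1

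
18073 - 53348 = -35275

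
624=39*16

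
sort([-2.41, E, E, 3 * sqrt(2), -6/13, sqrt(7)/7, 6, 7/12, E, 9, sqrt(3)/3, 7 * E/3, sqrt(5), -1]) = [-2.41, -1, -6/13, sqrt(7)/7, sqrt(3)/3, 7/12, sqrt(5), E, E, E, 3 * sqrt(2), 6, 7 * E/3, 9]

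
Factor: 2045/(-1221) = -1*3^(-1)*5^1*11^(-1)*37^(-1)*409^1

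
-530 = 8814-9344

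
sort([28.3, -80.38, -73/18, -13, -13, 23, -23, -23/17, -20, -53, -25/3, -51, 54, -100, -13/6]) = [-100, -80.38, -53, -51, -23, -20, -13, -13, -25/3, -73/18, -13/6, -23/17, 23, 28.3, 54]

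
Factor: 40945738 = 2^1 * 29^1 * 137^1 * 5153^1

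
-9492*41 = -389172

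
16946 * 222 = 3762012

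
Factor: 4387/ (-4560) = -1*2^ (-4)*3^ (-1)*5^ (-1)*19^ (-1)*41^1*107^1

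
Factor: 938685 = 3^1 * 5^1 * 11^1 * 5689^1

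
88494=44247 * 2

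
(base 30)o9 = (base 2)1011011001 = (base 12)509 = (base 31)ng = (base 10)729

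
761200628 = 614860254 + 146340374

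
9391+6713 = 16104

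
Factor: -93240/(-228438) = 2^2 * 5^1 * 7^(-2) = 20/49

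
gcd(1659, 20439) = 3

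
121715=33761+87954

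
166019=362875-196856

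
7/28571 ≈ 0.000245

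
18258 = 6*3043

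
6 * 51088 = 306528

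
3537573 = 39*90707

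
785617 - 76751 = 708866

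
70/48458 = 35/24229 ≈ 0.00144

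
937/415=2+107/415 ≈ 2.26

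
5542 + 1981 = 7523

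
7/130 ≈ 0.0538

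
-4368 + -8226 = -12594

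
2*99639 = 199278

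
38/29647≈0.00128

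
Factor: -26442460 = -1 * 2^2 * 5^1 * 11^1 * 120193^1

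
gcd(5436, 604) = 604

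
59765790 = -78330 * (-763)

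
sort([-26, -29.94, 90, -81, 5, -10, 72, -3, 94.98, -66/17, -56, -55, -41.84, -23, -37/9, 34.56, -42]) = [-81, -56, -55, -42, -41.84, -29.94, -26, -23, -10, -37/9, -66/17, -3, 5, 34.56, 72, 90, 94.98]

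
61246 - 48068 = 13178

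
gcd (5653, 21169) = 1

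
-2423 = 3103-5526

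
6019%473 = 343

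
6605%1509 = 569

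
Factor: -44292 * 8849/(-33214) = 2^1 * 3^1 * 3691^1 * 8849^1 * 16607^(-1) = 195969954/16607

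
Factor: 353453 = 353453^1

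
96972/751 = 129 + 93/751≈129.12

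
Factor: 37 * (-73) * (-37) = 37^2 * 73^1 = 99937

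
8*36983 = 295864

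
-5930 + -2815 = -8745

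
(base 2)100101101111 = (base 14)c47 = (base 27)38c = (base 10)2415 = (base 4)211233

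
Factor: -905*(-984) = 2^3*3^1*5^1*41^1*181^1 = 890520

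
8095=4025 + 4070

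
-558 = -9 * 62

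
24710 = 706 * 35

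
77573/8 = 9696 + 5/8≈9696.63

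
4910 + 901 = 5811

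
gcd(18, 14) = 2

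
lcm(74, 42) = 1554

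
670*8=5360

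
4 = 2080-2076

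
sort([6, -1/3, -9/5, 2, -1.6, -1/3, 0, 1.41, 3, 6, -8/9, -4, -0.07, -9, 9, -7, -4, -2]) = [-9, -7, -4, -4, -2, -9/5, -1.6, -8/9, -1/3, -1/3, -0.07, 0, 1.41, 2, 3, 6, 6, 9]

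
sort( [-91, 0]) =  [-91, 0]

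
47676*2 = 95352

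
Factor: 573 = 3^1*191^1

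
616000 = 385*1600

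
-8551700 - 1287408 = -9839108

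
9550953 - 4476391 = 5074562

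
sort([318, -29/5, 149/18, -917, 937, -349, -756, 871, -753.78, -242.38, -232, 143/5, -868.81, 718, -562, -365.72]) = [-917, -868.81, -756, -753.78, -562, -365.72, -349, -242.38, -232, -29/5, 149/18, 143/5, 318, 718, 871, 937]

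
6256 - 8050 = -1794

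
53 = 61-8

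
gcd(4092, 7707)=3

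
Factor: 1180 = 2^2*5^1*59^1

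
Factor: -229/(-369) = 3^(-2)*41^(-1)*229^1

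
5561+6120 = 11681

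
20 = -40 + 60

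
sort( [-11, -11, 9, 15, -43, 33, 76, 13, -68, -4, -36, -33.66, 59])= [-68, -43, -36, -33.66, -11, -11, -4, 9, 13, 15, 33, 59, 76]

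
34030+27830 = 61860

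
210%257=210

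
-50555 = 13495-64050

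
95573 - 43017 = 52556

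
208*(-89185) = -18550480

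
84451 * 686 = 57933386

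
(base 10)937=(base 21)22d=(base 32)t9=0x3a9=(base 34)rj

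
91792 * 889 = 81603088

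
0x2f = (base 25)1m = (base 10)47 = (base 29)1i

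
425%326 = 99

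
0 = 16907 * 0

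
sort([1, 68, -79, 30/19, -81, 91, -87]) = [-87, -81, -79, 1, 30/19, 68, 91]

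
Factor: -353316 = -1*2^2*3^1*29443^1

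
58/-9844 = -29/4922 ≈ -0.00589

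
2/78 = 1/39 ≈ 0.0256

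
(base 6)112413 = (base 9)14220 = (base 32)9dp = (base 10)9657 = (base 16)25b9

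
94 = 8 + 86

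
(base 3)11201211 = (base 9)4654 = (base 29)430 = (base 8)6573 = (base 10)3451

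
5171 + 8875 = 14046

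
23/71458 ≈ 0.000322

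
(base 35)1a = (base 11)41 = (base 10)45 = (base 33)1c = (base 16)2d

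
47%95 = 47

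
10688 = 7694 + 2994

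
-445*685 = -304825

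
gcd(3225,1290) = 645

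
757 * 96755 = 73243535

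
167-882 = -715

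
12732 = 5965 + 6767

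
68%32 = 4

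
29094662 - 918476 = 28176186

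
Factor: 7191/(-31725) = -1*3^(-1)*5^(-2)*17^1 = -17/75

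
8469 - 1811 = 6658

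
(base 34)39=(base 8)157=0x6f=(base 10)111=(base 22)51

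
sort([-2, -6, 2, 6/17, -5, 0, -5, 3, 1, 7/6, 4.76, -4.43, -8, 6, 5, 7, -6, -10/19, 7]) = [-8, -6, -6, -5, -5, -4.43, -2, -10/19, 0, 6/17, 1, 7/6, 2, 3, 4.76, 5, 6, 7, 7]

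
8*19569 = 156552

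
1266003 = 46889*27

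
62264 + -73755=-11491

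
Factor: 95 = 5^1*19^1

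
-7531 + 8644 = 1113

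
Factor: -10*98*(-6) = 2^3*3^1*5^1*7^2 = 5880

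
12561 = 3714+8847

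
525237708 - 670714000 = -145476292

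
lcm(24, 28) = 168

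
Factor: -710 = -1*2^1*5^1*71^1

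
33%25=8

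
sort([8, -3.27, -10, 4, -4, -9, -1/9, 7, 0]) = [-10, -9, -4, -3.27, -1/9, 0, 4, 7, 8]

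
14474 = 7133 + 7341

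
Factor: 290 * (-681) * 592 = -1 * 2^5 * 3^1 * 5^1 * 29^1 * 37^1 * 227^1 = -116914080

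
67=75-8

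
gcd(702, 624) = 78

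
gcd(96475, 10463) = 1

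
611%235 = 141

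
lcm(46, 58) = 1334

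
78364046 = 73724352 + 4639694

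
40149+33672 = 73821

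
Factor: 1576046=2^1*788023^1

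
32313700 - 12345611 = 19968089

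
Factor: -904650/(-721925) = 2^1*3^1*37^1*67^(-1)*163^1*431^(-1) = 36186/28877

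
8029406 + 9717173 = 17746579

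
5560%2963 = 2597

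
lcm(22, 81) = 1782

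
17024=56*304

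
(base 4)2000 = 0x80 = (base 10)128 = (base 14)92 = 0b10000000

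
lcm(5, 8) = 40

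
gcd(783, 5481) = 783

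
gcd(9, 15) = 3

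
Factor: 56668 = 2^2*31^1*457^1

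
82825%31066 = 20693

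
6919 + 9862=16781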